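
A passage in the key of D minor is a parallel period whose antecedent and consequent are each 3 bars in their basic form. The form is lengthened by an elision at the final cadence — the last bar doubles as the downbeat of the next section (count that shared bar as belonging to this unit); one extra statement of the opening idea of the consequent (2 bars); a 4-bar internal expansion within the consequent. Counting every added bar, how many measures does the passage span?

12 measures

Basic parallel period: 3 + 3 = 6 bars.
6 (basic form) + 2 (extra statement) + 4 (internal expansion) = 12.
The elision shares a bar with the next section but does not change this unit's count.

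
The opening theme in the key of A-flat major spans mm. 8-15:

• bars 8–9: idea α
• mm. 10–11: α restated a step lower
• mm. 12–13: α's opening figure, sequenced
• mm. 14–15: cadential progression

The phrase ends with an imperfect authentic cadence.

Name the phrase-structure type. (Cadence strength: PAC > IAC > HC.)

Basic idea (mm. 8–9) + its repetition (mm. 10–11) form the presentation; fragmentation and cadence (mm. 12–15) form the continuation — the 8-bar whole is a sentence.

sentence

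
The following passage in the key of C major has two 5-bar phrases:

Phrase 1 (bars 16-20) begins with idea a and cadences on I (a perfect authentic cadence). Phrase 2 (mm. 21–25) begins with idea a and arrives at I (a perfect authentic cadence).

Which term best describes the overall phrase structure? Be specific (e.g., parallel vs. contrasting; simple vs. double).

repeated phrase

Both phrases have the same opening (a) and the same cadence (perfect authentic cadence): the second is a restatement, not a consequent, so this is a repeated phrase rather than a period.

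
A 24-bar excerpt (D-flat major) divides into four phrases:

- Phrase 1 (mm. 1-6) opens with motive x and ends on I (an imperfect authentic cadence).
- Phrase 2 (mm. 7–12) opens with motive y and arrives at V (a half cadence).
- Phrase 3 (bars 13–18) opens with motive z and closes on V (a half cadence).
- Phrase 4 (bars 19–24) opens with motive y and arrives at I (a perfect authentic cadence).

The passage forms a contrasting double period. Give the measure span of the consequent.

measures 13–24

In a double period the first pair of phrases (ending half cadence) is the large antecedent and the second pair (ending perfect authentic cadence) is the large consequent; the consequent is measures 13–24.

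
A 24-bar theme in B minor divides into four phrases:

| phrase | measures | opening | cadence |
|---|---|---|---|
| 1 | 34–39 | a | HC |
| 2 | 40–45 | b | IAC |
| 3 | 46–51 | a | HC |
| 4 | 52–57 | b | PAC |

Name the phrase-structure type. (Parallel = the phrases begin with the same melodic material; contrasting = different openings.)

Four phrases in two halves: the first half (mm. 34–45) ends with an imperfect authentic cadence, the second (mm. 46–57) with a perfect authentic cadence — a large antecedent–consequent pair, i.e. a double period.
Phrase 3 begins with the same material as phrase 1, making it parallel.

parallel double period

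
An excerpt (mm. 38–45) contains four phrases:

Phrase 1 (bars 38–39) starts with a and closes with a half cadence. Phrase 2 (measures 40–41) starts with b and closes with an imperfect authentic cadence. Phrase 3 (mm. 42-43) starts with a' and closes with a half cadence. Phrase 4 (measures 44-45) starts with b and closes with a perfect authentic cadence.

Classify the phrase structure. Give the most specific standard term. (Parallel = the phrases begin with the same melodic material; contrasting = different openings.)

parallel double period

Four phrases in two halves: the first half (measures 38–41) ends with an imperfect authentic cadence, the second (measures 42-45) with a perfect authentic cadence — a large antecedent–consequent pair, i.e. a double period.
Phrase 3 begins with the same material as phrase 1, making it parallel.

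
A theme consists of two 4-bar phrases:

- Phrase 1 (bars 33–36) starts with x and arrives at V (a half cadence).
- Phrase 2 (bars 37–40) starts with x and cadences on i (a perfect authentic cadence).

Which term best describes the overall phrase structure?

parallel period

Phrase 1 ends with a half cadence (weaker) and phrase 2 with a perfect authentic cadence (stronger): antecedent + consequent = a period.
The two phrases open with the same material (x / x), so the period is parallel.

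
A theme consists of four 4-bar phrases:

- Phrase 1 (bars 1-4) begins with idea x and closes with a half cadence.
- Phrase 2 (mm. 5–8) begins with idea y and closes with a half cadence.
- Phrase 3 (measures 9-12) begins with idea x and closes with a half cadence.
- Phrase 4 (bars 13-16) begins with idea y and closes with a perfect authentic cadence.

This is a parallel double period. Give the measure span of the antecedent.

In a double period the first pair of phrases (ending half cadence) is the large antecedent and the second pair (ending perfect authentic cadence) is the large consequent; the antecedent is measures 1–8.

measures 1–8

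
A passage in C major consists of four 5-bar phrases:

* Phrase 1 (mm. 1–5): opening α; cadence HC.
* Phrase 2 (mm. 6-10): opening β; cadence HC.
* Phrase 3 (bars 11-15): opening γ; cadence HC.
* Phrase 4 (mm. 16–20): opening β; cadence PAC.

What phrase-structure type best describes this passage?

Four phrases in two halves: the first half (mm. 1–10) ends with a half cadence, the second (measures 11–20) with a perfect authentic cadence — a large antecedent–consequent pair, i.e. a double period.
Phrase 3 begins with different material from phrase 1, making it contrasting.

contrasting double period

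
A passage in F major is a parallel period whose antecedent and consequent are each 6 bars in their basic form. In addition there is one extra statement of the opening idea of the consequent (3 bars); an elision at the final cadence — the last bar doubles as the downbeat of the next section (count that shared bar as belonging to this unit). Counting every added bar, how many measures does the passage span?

15 measures

Basic parallel period: 6 + 6 = 12 bars.
12 (basic form) + 3 (extra statement) = 15.
The elision shares a bar with the next section but does not change this unit's count.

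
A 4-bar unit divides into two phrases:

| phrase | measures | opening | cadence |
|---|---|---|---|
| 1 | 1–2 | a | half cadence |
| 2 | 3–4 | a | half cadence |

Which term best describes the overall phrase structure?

Both phrases have the same opening (a) and the same cadence (half cadence): the second is a restatement, not a consequent, so this is a repeated phrase rather than a period.

repeated phrase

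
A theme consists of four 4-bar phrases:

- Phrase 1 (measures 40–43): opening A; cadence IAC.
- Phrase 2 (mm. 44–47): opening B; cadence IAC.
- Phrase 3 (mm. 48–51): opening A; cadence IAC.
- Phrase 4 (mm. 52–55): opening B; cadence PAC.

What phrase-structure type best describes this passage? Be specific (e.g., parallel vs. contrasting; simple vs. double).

parallel double period

Four phrases in two halves: the first half (mm. 40–47) ends with an imperfect authentic cadence, the second (mm. 48-55) with a perfect authentic cadence — a large antecedent–consequent pair, i.e. a double period.
Phrase 3 begins with the same material as phrase 1, making it parallel.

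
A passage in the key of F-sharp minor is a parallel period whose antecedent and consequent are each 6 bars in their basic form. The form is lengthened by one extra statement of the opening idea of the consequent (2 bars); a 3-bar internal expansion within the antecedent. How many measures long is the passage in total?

Basic parallel period: 6 + 6 = 12 bars.
12 (basic form) + 2 (extra statement) + 3 (internal expansion) = 17.

17 measures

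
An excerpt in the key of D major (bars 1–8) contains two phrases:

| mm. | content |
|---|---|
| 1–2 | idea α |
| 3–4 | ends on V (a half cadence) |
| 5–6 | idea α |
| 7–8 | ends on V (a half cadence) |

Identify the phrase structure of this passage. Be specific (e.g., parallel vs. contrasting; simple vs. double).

repeated phrase

Both phrases have the same opening (α) and the same cadence (half cadence): the second is a restatement, not a consequent, so this is a repeated phrase rather than a period.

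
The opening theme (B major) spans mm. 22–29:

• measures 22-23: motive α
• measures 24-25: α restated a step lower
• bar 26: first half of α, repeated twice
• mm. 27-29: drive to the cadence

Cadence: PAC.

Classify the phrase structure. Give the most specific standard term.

sentence

Basic idea (measures 22–23) + its repetition (mm. 24–25) form the presentation; fragmentation and cadence (measures 26-29) form the continuation — the 8-bar whole is a sentence.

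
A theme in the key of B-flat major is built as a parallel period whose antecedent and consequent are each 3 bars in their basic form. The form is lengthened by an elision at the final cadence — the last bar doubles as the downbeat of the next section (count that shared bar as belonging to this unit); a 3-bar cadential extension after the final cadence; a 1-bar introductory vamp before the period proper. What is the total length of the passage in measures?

10 measures

Basic parallel period: 3 + 3 = 6 bars.
6 (basic form) + 3 (cadential extension) + 1 (introduction) = 10.
The elision shares a bar with the next section but does not change this unit's count.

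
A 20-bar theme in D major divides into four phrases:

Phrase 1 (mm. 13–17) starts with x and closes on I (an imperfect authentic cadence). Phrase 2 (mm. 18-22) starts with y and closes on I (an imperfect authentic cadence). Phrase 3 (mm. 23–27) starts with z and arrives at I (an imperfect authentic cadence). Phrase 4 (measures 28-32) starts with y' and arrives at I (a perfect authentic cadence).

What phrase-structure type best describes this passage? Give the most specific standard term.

contrasting double period

Four phrases in two halves: the first half (measures 13–22) ends with an imperfect authentic cadence, the second (mm. 23–32) with a perfect authentic cadence — a large antecedent–consequent pair, i.e. a double period.
Phrase 3 begins with different material from phrase 1, making it contrasting.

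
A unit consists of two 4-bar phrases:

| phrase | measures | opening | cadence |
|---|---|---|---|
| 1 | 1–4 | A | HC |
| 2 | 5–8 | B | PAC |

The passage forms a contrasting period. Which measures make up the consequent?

measures 5–8

The antecedent is the phrase ending with the weaker cadence (half cadence, phrase 1) and the consequent the one ending more conclusively (perfect authentic cadence, phrase 2); the consequent is measures 5–8.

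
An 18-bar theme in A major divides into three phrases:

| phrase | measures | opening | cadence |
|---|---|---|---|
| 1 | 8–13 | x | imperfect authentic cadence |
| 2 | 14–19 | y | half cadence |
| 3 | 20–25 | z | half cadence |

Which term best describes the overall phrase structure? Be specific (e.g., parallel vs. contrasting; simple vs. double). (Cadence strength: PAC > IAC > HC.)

The final phrase closes with a half cadence, which is not stronger than the preceding half cadence; the 3 phrases lack an overall antecedent–consequent design and so form a phrase group.

phrase group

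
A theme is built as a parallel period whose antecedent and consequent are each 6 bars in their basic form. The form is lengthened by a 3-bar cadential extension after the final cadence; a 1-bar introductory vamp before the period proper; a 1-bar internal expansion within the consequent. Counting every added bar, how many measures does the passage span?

17 measures

Basic parallel period: 6 + 6 = 12 bars.
12 (basic form) + 3 (cadential extension) + 1 (introduction) + 1 (internal expansion) = 17.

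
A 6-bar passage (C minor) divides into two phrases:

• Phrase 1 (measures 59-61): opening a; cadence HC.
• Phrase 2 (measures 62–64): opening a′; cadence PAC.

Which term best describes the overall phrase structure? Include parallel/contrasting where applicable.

Phrase 1 ends with a half cadence (weaker) and phrase 2 with a perfect authentic cadence (stronger): antecedent + consequent = a period.
The two phrases open with the same material (a / a′), so the period is parallel.

parallel period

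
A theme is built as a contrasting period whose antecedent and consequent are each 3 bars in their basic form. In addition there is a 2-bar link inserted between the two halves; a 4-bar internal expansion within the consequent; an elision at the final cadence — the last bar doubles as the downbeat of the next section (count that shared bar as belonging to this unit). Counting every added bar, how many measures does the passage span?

Basic contrasting period: 3 + 3 = 6 bars.
6 (basic form) + 2 (link) + 4 (internal expansion) = 12.
The elision shares a bar with the next section but does not change this unit's count.

12 measures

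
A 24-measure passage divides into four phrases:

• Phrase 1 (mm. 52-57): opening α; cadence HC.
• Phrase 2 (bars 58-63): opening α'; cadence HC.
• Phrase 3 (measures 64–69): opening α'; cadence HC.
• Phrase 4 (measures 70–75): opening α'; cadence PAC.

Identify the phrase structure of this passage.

parallel double period

Four phrases in two halves: the first half (mm. 52-63) ends with a half cadence, the second (measures 64–75) with a perfect authentic cadence — a large antecedent–consequent pair, i.e. a double period.
Phrase 3 begins with the same material as phrase 1, making it parallel.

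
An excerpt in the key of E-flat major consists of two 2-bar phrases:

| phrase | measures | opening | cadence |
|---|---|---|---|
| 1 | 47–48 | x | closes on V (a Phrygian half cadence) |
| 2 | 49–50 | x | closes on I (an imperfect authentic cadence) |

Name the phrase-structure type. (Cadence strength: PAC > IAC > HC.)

parallel period

Phrase 1 ends with a Phrygian half cadence (weaker) and phrase 2 with an imperfect authentic cadence (stronger): antecedent + consequent = a period.
The two phrases open with the same material (x / x), so the period is parallel.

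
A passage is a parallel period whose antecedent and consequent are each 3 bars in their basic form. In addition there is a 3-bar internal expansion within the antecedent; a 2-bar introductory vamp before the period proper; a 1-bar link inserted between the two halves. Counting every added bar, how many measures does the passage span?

12 measures

Basic parallel period: 3 + 3 = 6 bars.
6 (basic form) + 3 (internal expansion) + 2 (introduction) + 1 (link) = 12.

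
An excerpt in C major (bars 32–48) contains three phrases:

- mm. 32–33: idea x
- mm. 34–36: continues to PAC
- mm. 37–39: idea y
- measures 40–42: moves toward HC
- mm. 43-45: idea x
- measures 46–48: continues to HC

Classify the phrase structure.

phrase group

The final phrase closes with a half cadence, which is not stronger than the preceding half cadence; the 3 phrases lack an overall antecedent–consequent design and so form a phrase group.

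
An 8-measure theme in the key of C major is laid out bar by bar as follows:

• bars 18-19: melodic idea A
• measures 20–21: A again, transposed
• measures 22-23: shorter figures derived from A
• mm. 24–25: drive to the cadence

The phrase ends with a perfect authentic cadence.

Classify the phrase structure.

sentence

Basic idea (mm. 18–19) + its repetition (mm. 20-21) form the presentation; fragmentation and cadence (bars 22-25) form the continuation — the 8-bar whole is a sentence.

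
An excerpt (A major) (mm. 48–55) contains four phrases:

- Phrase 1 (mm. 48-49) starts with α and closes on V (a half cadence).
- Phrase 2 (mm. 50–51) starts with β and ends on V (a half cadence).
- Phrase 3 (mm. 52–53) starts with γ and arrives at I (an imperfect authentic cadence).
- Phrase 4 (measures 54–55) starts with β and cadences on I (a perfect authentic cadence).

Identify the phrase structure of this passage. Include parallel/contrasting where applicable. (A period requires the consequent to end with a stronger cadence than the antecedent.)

Four phrases in two halves: the first half (mm. 48-51) ends with a half cadence, the second (mm. 52–55) with a perfect authentic cadence — a large antecedent–consequent pair, i.e. a double period.
Phrase 3 begins with different material from phrase 1, making it contrasting.

contrasting double period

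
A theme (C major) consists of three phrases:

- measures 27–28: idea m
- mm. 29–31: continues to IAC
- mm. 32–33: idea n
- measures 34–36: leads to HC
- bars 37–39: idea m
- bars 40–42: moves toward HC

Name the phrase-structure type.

phrase group

The final phrase closes with a half cadence, which is not stronger than the preceding half cadence; the 3 phrases lack an overall antecedent–consequent design and so form a phrase group.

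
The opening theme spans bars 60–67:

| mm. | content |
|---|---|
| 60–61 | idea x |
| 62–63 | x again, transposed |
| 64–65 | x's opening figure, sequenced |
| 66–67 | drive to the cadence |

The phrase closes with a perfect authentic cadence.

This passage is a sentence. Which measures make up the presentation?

measures 60–63

The presentation of a sentence is the basic idea (mm. 60–61) plus its repetition (bars 62–63); the presentation is therefore mm. 60–63.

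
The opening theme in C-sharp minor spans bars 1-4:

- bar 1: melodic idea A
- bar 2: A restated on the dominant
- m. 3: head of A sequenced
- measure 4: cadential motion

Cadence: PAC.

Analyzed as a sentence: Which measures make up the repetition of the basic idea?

measures 2–2

The presentation of a sentence is the basic idea (m. 1) plus its repetition (m. 2); the repetition of the basic idea is therefore m. 2.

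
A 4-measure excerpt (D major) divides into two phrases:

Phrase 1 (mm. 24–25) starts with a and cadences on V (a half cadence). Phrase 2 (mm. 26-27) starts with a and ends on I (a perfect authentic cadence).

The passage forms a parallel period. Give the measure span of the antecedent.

The phrase ending with the weaker cadence (half cadence) is the antecedent; the one ending more conclusively (perfect authentic cadence) is the consequent. The antecedent is measures 24–25.

measures 24–25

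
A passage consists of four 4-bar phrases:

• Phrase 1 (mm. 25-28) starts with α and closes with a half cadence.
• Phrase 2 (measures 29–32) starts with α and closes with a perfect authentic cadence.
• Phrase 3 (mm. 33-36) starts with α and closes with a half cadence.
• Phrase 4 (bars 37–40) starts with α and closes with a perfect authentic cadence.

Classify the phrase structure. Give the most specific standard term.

The cadence pattern HC–PAC–HC–PAC is weak–strong twice, and phrases 3–4 restate phrases 1–2: a period heard twice, not a double period (which would end weakly at phrase 2).

repeated period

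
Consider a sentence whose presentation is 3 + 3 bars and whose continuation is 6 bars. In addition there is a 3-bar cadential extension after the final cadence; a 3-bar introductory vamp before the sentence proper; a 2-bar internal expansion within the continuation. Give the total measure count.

20 measures

Basic sentence: 3 + 3 + 6 = 12 bars.
12 (basic form) + 3 (cadential extension) + 3 (introduction) + 2 (internal expansion) = 20.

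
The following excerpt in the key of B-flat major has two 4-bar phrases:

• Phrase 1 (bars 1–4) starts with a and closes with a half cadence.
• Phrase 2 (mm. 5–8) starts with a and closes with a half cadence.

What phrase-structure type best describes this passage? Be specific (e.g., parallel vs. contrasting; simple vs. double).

repeated phrase

Both phrases have the same opening (a) and the same cadence (half cadence): the second is a restatement, not a consequent, so this is a repeated phrase rather than a period.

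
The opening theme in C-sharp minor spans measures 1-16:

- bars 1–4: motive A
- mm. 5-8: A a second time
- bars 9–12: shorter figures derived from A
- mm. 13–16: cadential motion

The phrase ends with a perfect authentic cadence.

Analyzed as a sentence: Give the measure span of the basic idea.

The presentation of a sentence is the basic idea (bars 1–4) plus its repetition (bars 5–8); the basic idea is therefore mm. 1-4.

measures 1–4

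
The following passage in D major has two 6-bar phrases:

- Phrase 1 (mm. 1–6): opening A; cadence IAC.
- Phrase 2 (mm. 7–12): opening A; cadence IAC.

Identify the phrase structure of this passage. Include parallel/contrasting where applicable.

repeated phrase

Both phrases have the same opening (A) and the same cadence (imperfect authentic cadence): the second is a restatement, not a consequent, so this is a repeated phrase rather than a period.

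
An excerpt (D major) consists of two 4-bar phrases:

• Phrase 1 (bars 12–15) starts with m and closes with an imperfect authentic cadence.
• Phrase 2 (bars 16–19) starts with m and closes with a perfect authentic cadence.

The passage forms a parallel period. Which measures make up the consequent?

measures 16–19

The antecedent is the phrase ending with the weaker cadence (imperfect authentic cadence, phrase 1) and the consequent the one ending more conclusively (perfect authentic cadence, phrase 2); the consequent is mm. 16–19.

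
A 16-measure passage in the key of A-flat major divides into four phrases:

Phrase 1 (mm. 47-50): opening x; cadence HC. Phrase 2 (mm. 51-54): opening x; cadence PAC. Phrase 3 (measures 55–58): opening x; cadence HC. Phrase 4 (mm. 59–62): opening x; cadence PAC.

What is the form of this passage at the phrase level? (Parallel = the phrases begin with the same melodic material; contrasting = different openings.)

The cadence pattern HC–PAC–HC–PAC is weak–strong twice, and phrases 3–4 restate phrases 1–2: a period heard twice, not a double period (which would end weakly at phrase 2).

repeated period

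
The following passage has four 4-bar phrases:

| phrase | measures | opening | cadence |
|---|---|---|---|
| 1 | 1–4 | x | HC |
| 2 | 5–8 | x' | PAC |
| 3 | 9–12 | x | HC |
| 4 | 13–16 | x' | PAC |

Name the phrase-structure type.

The cadence pattern HC–PAC–HC–PAC is weak–strong twice, and phrases 3–4 restate phrases 1–2: a period heard twice, not a double period (which would end weakly at phrase 2).

repeated period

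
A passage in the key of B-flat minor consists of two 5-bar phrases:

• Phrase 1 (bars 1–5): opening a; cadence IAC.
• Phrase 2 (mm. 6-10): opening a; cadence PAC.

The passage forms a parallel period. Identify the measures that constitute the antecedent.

measures 1–5

The antecedent is the phrase ending with the weaker cadence (imperfect authentic cadence, phrase 1) and the consequent the one ending more conclusively (perfect authentic cadence, phrase 2); the antecedent is bars 1–5.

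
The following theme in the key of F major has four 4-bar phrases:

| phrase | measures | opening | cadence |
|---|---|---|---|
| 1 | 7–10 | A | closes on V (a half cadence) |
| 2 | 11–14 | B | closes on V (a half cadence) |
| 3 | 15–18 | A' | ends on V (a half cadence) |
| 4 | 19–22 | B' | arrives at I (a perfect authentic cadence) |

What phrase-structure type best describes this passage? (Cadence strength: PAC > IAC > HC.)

Four phrases in two halves: the first half (measures 7-14) ends with a half cadence, the second (mm. 15–22) with a perfect authentic cadence — a large antecedent–consequent pair, i.e. a double period.
Phrase 3 begins with the same material as phrase 1, making it parallel.

parallel double period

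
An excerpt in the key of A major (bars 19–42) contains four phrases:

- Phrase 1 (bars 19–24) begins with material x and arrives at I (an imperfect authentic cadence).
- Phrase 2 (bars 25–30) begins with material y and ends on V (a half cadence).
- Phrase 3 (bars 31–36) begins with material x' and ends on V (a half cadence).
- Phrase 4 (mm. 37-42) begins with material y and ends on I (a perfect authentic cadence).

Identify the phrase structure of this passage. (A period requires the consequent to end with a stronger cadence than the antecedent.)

parallel double period

Four phrases in two halves: the first half (measures 19–30) ends with a half cadence, the second (mm. 31-42) with a perfect authentic cadence — a large antecedent–consequent pair, i.e. a double period.
Phrase 3 begins with the same material as phrase 1, making it parallel.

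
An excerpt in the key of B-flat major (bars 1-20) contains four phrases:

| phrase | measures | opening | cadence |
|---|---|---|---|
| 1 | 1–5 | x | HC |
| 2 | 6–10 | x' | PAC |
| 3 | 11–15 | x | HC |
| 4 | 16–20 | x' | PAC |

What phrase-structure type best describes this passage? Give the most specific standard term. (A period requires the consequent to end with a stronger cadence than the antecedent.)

The cadence pattern HC–PAC–HC–PAC is weak–strong twice, and phrases 3–4 restate phrases 1–2: a period heard twice, not a double period (which would end weakly at phrase 2).

repeated period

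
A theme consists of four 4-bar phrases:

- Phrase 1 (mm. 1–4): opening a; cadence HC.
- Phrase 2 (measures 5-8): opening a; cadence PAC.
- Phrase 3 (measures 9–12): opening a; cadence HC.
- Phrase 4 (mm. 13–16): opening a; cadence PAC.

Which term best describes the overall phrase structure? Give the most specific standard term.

The cadence pattern HC–PAC–HC–PAC is weak–strong twice, and phrases 3–4 restate phrases 1–2: a period heard twice, not a double period (which would end weakly at phrase 2).

repeated period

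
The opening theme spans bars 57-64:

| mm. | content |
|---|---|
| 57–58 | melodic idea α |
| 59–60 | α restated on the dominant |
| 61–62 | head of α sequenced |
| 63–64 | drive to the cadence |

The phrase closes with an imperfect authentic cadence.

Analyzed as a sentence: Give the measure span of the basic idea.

The presentation of a sentence is the basic idea (mm. 57–58) plus its repetition (bars 59–60); the basic idea is therefore bars 57–58.

measures 57–58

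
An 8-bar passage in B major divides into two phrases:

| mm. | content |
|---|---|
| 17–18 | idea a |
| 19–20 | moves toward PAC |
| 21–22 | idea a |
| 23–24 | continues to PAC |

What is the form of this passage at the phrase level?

Both phrases have the same opening (a) and the same cadence (perfect authentic cadence): the second is a restatement, not a consequent, so this is a repeated phrase rather than a period.

repeated phrase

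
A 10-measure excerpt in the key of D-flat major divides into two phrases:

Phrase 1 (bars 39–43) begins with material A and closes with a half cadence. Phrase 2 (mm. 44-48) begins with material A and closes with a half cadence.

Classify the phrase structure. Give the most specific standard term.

repeated phrase

Both phrases have the same opening (A) and the same cadence (half cadence): the second is a restatement, not a consequent, so this is a repeated phrase rather than a period.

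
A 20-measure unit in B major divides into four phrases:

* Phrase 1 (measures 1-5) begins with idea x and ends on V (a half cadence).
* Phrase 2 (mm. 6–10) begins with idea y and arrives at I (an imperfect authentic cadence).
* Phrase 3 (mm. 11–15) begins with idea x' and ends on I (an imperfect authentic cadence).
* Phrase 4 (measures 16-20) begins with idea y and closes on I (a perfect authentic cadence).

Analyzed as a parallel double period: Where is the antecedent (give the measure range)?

In a double period the four phrases pair into a large antecedent (phrases 1–2, ending imperfect authentic cadence) and a large consequent (phrases 3–4, ending perfect authentic cadence). The antecedent spans measures 1-10.

measures 1–10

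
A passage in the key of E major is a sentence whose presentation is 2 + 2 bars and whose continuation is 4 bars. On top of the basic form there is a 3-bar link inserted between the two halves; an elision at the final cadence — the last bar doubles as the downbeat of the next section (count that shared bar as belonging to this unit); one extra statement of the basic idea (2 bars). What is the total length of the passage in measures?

Basic sentence: 2 + 2 + 4 = 8 bars.
8 (basic form) + 3 (link) + 2 (extra statement) = 13.
The elision shares a bar with the next section but does not change this unit's count.

13 measures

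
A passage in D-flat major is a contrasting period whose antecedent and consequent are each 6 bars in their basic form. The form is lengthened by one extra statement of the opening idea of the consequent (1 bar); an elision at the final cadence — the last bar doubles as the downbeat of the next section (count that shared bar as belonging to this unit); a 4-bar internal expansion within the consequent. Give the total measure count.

Basic contrasting period: 6 + 6 = 12 bars.
12 (basic form) + 1 (extra statement) + 4 (internal expansion) = 17.
The elision shares a bar with the next section but does not change this unit's count.

17 measures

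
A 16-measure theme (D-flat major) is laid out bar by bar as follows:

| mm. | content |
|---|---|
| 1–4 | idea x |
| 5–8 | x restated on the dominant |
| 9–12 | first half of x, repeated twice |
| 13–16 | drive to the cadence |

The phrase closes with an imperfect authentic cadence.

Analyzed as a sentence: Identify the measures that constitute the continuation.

measures 9–16

After the presentation (measures 1–8), the continuation covers the fragmentation through the cadence: mm. 9–16.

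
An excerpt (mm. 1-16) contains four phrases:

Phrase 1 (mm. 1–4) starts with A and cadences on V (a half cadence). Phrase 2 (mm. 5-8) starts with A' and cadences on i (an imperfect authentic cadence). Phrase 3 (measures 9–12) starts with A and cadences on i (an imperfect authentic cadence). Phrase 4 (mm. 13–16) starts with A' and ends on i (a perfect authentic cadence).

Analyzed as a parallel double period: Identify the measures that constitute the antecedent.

In a double period the four phrases pair into a large antecedent (phrases 1–2, ending imperfect authentic cadence) and a large consequent (phrases 3–4, ending perfect authentic cadence). The antecedent spans measures 1–8.

measures 1–8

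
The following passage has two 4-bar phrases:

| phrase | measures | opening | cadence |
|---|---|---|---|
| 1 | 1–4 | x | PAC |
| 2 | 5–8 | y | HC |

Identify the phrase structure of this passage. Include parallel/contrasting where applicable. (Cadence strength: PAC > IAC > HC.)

phrase group

The second phrase closes with a half cadence, which is not stronger than the first phrase's perfect authentic cadence; without a weak→strong cadential pair there is no antecedent–consequent relationship, so this is a phrase group rather than a period.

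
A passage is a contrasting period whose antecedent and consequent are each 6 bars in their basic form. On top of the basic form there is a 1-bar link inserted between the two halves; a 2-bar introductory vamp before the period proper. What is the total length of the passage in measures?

15 measures

Basic contrasting period: 6 + 6 = 12 bars.
12 (basic form) + 1 (link) + 2 (introduction) = 15.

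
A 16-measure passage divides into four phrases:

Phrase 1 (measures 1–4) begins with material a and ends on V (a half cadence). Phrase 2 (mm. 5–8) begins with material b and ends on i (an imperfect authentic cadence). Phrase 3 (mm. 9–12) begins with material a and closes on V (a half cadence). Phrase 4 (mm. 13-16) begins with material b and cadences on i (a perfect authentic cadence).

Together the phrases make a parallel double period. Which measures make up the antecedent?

In a double period the first pair of phrases (ending imperfect authentic cadence) is the large antecedent and the second pair (ending perfect authentic cadence) is the large consequent; the antecedent is measures 1–8.

measures 1–8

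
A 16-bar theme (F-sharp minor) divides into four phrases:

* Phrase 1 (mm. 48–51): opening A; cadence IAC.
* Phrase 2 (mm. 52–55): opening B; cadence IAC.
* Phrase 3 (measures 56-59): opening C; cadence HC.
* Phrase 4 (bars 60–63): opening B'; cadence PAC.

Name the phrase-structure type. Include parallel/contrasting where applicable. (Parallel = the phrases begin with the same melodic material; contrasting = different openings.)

contrasting double period

Four phrases in two halves: the first half (mm. 48-55) ends with an imperfect authentic cadence, the second (measures 56–63) with a perfect authentic cadence — a large antecedent–consequent pair, i.e. a double period.
Phrase 3 begins with different material from phrase 1, making it contrasting.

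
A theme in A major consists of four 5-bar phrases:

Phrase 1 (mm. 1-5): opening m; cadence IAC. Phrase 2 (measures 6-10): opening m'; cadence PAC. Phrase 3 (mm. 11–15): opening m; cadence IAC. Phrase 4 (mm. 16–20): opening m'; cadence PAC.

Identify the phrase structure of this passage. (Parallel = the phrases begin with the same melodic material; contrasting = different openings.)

repeated period

The cadence pattern IAC–PAC–IAC–PAC is weak–strong twice, and phrases 3–4 restate phrases 1–2: a period heard twice, not a double period (which would end weakly at phrase 2).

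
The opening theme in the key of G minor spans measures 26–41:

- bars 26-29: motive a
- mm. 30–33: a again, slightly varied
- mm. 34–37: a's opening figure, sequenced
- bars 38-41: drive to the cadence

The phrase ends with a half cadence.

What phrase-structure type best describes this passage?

Basic idea (measures 26–29) + its repetition (bars 30-33) form the presentation; fragmentation and cadence (mm. 34–41) form the continuation — the 16-bar whole is a sentence.

sentence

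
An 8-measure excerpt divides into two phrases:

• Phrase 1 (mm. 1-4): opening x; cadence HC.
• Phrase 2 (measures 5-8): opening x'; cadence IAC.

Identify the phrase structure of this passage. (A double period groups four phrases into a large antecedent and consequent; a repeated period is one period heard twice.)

Phrase 1 ends with a half cadence (weaker) and phrase 2 with an imperfect authentic cadence (stronger): antecedent + consequent = a period.
The two phrases open with the same material (x / x'), so the period is parallel.

parallel period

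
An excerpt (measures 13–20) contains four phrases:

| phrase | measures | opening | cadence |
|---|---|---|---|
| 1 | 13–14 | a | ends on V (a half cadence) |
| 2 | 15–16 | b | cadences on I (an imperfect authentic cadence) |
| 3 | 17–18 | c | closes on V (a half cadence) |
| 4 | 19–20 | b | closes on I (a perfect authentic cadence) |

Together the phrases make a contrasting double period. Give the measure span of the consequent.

In a double period the first pair of phrases (ending imperfect authentic cadence) is the large antecedent and the second pair (ending perfect authentic cadence) is the large consequent; the consequent is measures 17–20.

measures 17–20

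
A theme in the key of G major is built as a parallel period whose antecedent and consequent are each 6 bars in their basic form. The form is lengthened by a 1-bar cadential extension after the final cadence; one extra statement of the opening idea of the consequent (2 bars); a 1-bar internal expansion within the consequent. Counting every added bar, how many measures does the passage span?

16 measures

Basic parallel period: 6 + 6 = 12 bars.
12 (basic form) + 1 (cadential extension) + 2 (extra statement) + 1 (internal expansion) = 16.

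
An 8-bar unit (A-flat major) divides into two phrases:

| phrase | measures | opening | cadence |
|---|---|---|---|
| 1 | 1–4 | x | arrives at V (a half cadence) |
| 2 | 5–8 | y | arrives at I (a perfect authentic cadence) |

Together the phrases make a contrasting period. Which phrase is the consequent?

phrase 2

The phrase ending with the weaker cadence (half cadence) is the antecedent; the one ending more conclusively (perfect authentic cadence) is the consequent. The consequent is phrase 2.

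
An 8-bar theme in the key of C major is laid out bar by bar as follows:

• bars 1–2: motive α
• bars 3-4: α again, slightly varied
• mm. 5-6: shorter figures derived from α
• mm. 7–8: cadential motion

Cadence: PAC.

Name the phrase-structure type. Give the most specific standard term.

Basic idea (bars 1-2) + its repetition (mm. 3-4) form the presentation; fragmentation and cadence (mm. 5–8) form the continuation — the 8-bar whole is a sentence.

sentence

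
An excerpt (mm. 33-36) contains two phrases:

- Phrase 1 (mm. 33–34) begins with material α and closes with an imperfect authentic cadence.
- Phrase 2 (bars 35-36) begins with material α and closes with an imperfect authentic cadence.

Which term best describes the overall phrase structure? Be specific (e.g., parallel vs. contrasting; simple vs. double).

repeated phrase

Both phrases have the same opening (α) and the same cadence (imperfect authentic cadence): the second is a restatement, not a consequent, so this is a repeated phrase rather than a period.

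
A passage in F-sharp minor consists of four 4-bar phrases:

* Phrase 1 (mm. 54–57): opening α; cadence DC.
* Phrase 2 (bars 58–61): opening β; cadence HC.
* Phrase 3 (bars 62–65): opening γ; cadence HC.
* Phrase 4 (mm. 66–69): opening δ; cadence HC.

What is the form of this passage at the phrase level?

phrase group

Phrase 4 ends with a half cadence, no stronger than phrase 2's half cadence, so the four phrases do not form a double period; nor do phrases 3–4 duplicate 1–2, so it is not a repeated period. With no phrase reaching a conclusive cadence, the passage is a phrase group.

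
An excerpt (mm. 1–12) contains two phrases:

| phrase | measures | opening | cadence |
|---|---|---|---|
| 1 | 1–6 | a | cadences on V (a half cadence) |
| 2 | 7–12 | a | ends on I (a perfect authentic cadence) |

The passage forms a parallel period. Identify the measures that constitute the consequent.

The antecedent is the phrase ending with the weaker cadence (half cadence, phrase 1) and the consequent the one ending more conclusively (perfect authentic cadence, phrase 2); the consequent is measures 7-12.

measures 7–12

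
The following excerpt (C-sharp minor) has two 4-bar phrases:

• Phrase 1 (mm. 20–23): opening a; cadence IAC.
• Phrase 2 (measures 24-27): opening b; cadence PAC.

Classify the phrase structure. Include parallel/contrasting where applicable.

Phrase 1 ends with an imperfect authentic cadence (weaker) and phrase 2 with a perfect authentic cadence (stronger): antecedent + consequent = a period.
The two phrases open with different material (a / b), so the period is contrasting.

contrasting period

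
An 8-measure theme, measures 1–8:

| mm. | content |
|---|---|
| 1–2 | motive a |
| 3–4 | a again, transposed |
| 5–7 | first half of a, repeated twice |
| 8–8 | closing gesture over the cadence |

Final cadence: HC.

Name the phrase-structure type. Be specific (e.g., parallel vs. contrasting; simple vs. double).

Basic idea (mm. 1–2) + its repetition (bars 3-4) form the presentation; fragmentation and cadence (mm. 5–8) form the continuation — the 8-bar whole is a sentence.

sentence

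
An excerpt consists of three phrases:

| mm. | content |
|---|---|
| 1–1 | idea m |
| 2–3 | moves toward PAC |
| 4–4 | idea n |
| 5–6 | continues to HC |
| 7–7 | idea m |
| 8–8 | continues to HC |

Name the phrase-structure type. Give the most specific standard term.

The final phrase closes with a half cadence, which is not stronger than the preceding half cadence; the 3 phrases lack an overall antecedent–consequent design and so form a phrase group.

phrase group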